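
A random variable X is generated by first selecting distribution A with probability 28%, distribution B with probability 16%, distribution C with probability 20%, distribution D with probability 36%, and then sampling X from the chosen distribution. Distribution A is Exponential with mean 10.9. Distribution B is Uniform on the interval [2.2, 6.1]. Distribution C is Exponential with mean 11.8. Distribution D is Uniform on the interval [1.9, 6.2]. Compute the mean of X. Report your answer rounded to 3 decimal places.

7.534

Component means — A: 10.9; B: 4.15; C: 11.8; D: 4.05.
E[X] = 0.28·10.9 + 0.16·4.15 + 0.2·11.8 + 0.36·4.05 = 7.534.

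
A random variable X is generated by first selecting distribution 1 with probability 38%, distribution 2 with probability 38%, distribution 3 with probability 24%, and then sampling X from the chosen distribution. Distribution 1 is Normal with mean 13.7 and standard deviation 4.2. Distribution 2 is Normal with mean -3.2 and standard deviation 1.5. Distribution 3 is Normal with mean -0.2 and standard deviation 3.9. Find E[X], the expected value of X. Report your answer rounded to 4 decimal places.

Component means — 1: 13.7; 2: -3.2; 3: -0.2.
E[X] = 0.38·13.7 + 0.38·-3.2 + 0.24·-0.2 = 3.942.

3.9420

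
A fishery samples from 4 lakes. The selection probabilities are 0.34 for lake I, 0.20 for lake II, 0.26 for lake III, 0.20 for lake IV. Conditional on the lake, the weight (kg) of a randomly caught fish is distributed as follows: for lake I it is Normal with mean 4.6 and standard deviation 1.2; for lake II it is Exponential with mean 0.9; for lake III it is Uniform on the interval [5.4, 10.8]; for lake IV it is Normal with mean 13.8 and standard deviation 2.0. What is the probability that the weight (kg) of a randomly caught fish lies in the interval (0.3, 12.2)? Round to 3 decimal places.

0.786

Conditional on each lake, P(0.3 < X < 12.2): I: 0.99983; II: 0.71653; III: 1; IV: 0.211855.
By total probability, P(0.3 < X < 12.2) = 0.34·0.99983 + 0.2·0.71653 + 0.26·1 + 0.2·0.211855 = 0.785619.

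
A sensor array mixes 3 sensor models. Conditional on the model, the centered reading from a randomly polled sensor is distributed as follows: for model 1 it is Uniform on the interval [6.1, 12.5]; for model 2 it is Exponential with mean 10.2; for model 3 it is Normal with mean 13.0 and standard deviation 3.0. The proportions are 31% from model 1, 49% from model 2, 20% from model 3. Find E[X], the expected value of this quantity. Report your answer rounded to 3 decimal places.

10.481

Component means — 1: 9.3; 2: 10.2; 3: 13.
E[X] = 0.31·9.3 + 0.49·10.2 + 0.2·13 = 10.481.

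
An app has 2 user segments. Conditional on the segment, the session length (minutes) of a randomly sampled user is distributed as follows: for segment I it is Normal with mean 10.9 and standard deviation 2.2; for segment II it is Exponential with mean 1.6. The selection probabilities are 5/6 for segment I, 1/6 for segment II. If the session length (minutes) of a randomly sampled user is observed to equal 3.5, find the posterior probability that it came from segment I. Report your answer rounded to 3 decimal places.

Likelihoods f(3.5 | ·): I: 0.000633392; II: 0.0701231.
Posterior ∝ prior × likelihood. Numerator for I: 0.833333·0.000633392 = 0.000527827.
Normalizing constant: 0.833333·0.000633392 + 0.166667·0.0701231 = 0.012215.
P(I | observation) = 0.000527827 / 0.012215 = 0.0432114.

0.043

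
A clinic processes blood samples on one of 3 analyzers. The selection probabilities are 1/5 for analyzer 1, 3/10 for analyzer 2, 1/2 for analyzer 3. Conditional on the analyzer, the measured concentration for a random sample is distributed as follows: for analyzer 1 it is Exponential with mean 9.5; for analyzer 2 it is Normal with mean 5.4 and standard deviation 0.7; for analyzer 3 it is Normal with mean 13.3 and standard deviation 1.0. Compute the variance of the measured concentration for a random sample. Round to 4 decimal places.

30.5111

Per component, 1: μ=9.5, E[X²]=180.5; 2: μ=5.4, E[X²]=29.65; 3: μ=13.3, E[X²]=177.89.
E[X] = 0.2·9.5 + 0.3·5.4 + 0.5·13.3 = 10.17.
E[X²] = 0.2·180.5 + 0.3·29.65 + 0.5·177.89 = 133.94.
Var(X) = E[X²] − (E[X])² = 133.94 − 103.429 = 30.5111.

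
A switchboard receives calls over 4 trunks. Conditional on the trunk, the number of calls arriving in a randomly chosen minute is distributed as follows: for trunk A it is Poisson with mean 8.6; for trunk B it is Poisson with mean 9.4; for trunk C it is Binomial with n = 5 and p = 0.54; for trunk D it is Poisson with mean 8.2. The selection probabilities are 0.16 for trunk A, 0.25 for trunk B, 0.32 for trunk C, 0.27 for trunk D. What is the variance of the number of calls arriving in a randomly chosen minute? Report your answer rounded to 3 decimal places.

14.454

Per component, A: μ=8.6, E[X²]=82.56; B: μ=9.4, E[X²]=97.76; C: μ=2.7, E[X²]=8.532; D: μ=8.2, E[X²]=75.44.
E[X] = 0.16·8.6 + 0.25·9.4 + 0.32·2.7 + 0.27·8.2 = 6.804.
E[X²] = 0.16·82.56 + 0.25·97.76 + 0.32·8.532 + 0.27·75.44 = 60.7486.
Var(X) = E[X²] − (E[X])² = 60.7486 − 46.2944 = 14.4542.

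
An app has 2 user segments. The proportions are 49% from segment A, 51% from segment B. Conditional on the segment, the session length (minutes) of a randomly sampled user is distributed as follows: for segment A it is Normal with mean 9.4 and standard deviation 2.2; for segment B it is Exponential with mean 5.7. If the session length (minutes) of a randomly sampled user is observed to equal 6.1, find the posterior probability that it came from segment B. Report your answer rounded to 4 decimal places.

0.5154

Likelihoods f(6.1 | ·): A: 0.0588716; B: 0.0601664.
Posterior ∝ prior × likelihood. Numerator for B: 0.51·0.0601664 = 0.0306849.
Normalizing constant: 0.49·0.0588716 + 0.51·0.0601664 = 0.059532.
P(B | observation) = 0.0306849 / 0.059532 = 0.515435.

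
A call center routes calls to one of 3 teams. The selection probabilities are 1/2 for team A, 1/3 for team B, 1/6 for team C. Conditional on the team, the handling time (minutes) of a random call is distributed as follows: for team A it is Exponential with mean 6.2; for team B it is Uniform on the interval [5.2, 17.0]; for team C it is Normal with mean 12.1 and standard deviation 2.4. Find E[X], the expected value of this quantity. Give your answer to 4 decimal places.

8.8167

Component means — A: 6.2; B: 11.1; C: 12.1.
E[X] = 0.5·6.2 + 0.333333·11.1 + 0.166667·12.1 = 8.81667.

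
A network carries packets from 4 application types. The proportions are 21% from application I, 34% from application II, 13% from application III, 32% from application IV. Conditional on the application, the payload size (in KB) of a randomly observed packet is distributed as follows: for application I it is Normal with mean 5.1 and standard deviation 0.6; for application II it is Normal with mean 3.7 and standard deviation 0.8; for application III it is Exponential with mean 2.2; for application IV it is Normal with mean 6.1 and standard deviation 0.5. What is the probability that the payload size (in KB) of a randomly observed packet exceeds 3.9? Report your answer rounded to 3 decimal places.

Conditional on each application, P(X > 3.9): I: 0.97725; II: 0.401294; III: 0.169869; IV: 0.999995.
By total probability, P(X > 3.9) = 0.21·0.97725 + 0.34·0.401294 + 0.13·0.169869 + 0.32·0.999995 = 0.683744.

0.684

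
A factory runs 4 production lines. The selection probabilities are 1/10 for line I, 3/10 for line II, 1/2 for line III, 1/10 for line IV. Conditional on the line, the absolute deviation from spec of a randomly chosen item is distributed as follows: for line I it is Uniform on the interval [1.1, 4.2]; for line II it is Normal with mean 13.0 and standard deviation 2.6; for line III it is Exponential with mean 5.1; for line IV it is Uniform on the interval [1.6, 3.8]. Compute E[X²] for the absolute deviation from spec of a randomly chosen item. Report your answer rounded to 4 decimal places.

80.2897

For each component E[X²] = Var + (mean)², giving I: 7.82333; II: 175.76; III: 52.02; IV: 7.69333.
Overall E[X²] = 0.1·7.82333 + 0.3·175.76 + 0.5·52.02 + 0.1·7.69333 = 80.2897.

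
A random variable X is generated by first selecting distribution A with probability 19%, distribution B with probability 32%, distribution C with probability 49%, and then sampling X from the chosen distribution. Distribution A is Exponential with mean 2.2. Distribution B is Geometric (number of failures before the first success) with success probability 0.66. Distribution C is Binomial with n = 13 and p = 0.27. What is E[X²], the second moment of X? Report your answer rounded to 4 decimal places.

For each component E[X²] = Var + (mean)², giving A: 9.68; B: 1.04591; C: 14.8824.
Overall E[X²] = 0.19·9.68 + 0.32·1.04591 + 0.49·14.8824 = 9.46627.

9.4663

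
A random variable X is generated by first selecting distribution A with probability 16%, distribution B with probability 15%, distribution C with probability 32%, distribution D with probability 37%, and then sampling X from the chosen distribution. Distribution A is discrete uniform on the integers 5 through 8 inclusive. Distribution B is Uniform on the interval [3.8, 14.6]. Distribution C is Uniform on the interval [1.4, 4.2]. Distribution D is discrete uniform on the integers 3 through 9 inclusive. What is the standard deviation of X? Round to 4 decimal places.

Per component, A: μ=6.5, E[X²]=43.5; B: μ=9.2, E[X²]=94.36; C: μ=2.8, E[X²]=8.49333; D: μ=6, E[X²]=40.
E[X] = 0.16·6.5 + 0.15·9.2 + 0.32·2.8 + 0.37·6 = 5.536.
E[X²] = 0.16·43.5 + 0.15·94.36 + 0.32·8.49333 + 0.37·40 = 38.6319.
Var(X) = E[X²] − (E[X])² = 38.6319 − 30.6473 = 7.98457.
SD(X) = √7.98457 = 2.8257.

2.8257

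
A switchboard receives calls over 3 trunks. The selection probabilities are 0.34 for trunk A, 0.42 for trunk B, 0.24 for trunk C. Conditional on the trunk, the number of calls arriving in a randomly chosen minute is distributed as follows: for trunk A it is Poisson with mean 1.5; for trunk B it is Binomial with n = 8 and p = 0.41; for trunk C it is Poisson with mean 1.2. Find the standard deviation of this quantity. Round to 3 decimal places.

1.583

Per component, A: μ=1.5, E[X²]=3.75; B: μ=3.28, E[X²]=12.6936; C: μ=1.2, E[X²]=2.64.
E[X] = 0.34·1.5 + 0.42·3.28 + 0.24·1.2 = 2.1756.
E[X²] = 0.34·3.75 + 0.42·12.6936 + 0.24·2.64 = 7.23991.
Var(X) = E[X²] − (E[X])² = 7.23991 − 4.73324 = 2.50668.
SD(X) = √2.50668 = 1.58325.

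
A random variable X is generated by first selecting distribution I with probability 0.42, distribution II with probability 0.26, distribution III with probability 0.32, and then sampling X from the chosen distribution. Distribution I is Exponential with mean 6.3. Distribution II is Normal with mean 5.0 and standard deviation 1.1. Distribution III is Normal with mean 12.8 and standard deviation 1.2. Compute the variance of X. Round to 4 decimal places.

Per component, I: μ=6.3, E[X²]=79.38; II: μ=5, E[X²]=26.21; III: μ=12.8, E[X²]=165.28.
E[X] = 0.42·6.3 + 0.26·5 + 0.32·12.8 = 8.042.
E[X²] = 0.42·79.38 + 0.26·26.21 + 0.32·165.28 = 93.0438.
Var(X) = E[X²] − (E[X])² = 93.0438 − 64.6738 = 28.37.

28.3700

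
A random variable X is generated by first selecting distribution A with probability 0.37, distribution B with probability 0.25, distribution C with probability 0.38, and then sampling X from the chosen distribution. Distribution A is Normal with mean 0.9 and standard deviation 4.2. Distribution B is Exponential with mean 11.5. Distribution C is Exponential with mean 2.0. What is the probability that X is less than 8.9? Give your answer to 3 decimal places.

0.870

Conditional on each component, P(X < 8.9): A: 0.971594; B: 0.538795; C: 0.988321.
By total probability, P(X < 8.9) = 0.37·0.971594 + 0.25·0.538795 + 0.38·0.988321 = 0.869751.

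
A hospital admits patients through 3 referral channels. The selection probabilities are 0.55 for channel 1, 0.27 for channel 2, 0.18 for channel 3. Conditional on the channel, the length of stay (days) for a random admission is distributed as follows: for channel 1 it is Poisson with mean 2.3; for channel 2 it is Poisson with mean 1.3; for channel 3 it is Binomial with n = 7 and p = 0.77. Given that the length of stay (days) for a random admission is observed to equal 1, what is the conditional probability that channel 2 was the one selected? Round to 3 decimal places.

Likelihoods P(X=1 | ·): 1: 0.230595; 2: 0.354291; 3: 0.000797913.
Posterior ∝ prior × likelihood. Numerator for 2: 0.27·0.354291 = 0.0956587.
Normalizing constant: 0.55·0.230595 + 0.27·0.354291 + 0.18·0.000797913 = 0.22263.
P(2 | observation) = 0.0956587 / 0.22263 = 0.429676.

0.430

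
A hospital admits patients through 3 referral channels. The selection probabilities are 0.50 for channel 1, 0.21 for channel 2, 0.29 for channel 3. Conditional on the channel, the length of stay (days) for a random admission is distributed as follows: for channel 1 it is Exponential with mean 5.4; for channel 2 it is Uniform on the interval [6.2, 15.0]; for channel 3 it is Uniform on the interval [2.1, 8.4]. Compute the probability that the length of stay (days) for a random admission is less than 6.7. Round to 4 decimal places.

0.5791

Conditional on each channel, P(X < 6.7): 1: 0.71083; 2: 0.0568182; 3: 0.730159.
By total probability, P(X < 6.7) = 0.5·0.71083 + 0.21·0.0568182 + 0.29·0.730159 = 0.579093.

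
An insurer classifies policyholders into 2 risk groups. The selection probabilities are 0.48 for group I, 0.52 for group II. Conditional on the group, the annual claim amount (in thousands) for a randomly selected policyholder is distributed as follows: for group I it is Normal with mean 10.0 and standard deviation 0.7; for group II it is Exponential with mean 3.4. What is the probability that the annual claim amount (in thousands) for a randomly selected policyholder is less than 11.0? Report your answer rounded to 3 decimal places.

Conditional on each group, P(X < 11.0): I: 0.923436; II: 0.960651.
By total probability, P(X < 11.0) = 0.48·0.923436 + 0.52·0.960651 = 0.942788.

0.943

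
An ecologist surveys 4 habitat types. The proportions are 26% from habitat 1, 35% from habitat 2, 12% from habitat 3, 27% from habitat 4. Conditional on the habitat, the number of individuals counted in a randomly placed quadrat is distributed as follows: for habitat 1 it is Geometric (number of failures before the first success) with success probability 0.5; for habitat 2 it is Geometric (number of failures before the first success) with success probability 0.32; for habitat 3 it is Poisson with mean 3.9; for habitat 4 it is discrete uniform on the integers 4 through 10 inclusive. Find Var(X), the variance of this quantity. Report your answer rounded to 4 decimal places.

9.9865

Per component, 1: μ=1, E[X²]=3; 2: μ=2.125, E[X²]=11.1562; 3: μ=3.9, E[X²]=19.11; 4: μ=7, E[X²]=53.
E[X] = 0.26·1 + 0.35·2.125 + 0.12·3.9 + 0.27·7 = 3.36175.
E[X²] = 0.26·3 + 0.35·11.1562 + 0.12·19.11 + 0.27·53 = 21.2879.
Var(X) = E[X²] − (E[X])² = 21.2879 − 11.3014 = 9.98652.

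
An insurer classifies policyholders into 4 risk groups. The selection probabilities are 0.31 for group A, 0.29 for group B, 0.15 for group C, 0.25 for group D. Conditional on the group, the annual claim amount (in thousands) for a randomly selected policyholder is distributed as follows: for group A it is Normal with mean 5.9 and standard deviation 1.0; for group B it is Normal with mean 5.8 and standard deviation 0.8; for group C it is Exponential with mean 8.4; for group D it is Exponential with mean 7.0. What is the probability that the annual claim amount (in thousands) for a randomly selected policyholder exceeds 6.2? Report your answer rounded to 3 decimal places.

Conditional on each group, P(X > 6.2): A: 0.382089; B: 0.308538; C: 0.478024; D: 0.412419.
By total probability, P(X > 6.2) = 0.31·0.382089 + 0.29·0.308538 + 0.15·0.478024 + 0.25·0.412419 = 0.382732.

0.383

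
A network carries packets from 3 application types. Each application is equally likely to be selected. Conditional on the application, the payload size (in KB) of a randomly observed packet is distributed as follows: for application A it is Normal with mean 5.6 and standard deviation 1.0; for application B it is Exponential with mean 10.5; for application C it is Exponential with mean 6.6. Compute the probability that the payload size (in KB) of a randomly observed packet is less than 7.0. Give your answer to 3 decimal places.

Conditional on each application, P(X < 7.0): A: 0.919243; B: 0.486583; C: 0.653754.
By total probability, P(X < 7.0) = 0.333333·0.919243 + 0.333333·0.486583 + 0.333333·0.653754 = 0.686527.

0.687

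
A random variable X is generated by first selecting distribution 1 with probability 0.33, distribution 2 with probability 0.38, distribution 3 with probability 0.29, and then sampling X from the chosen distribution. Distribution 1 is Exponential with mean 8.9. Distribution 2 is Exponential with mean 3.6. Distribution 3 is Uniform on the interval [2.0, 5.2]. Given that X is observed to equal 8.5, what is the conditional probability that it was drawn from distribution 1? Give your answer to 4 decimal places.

Likelihoods f(8.5 | ·): 1: 0.0432349; 2: 0.0261987; 3: 0.
Posterior ∝ prior × likelihood. Numerator for 1: 0.33·0.0432349 = 0.0142675.
Normalizing constant: 0.33·0.0432349 + 0.38·0.0261987 + 0.29·0 = 0.024223.
P(1 | observation) = 0.0142675 / 0.024223 = 0.589006.

0.5890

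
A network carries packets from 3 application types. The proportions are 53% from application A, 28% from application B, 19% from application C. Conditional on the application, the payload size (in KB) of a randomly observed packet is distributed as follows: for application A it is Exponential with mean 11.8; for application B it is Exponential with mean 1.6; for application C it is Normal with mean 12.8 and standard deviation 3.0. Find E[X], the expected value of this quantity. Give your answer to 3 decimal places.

Component means — A: 11.8; B: 1.6; C: 12.8.
E[X] = 0.53·11.8 + 0.28·1.6 + 0.19·12.8 = 9.134.

9.134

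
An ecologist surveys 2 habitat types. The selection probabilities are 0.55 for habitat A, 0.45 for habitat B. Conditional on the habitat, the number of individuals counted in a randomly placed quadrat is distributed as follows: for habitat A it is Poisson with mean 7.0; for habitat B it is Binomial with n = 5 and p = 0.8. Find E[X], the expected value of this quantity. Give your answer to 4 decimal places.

Component means — A: 7; B: 4.
E[X] = 0.55·7 + 0.45·4 = 5.65.

5.6500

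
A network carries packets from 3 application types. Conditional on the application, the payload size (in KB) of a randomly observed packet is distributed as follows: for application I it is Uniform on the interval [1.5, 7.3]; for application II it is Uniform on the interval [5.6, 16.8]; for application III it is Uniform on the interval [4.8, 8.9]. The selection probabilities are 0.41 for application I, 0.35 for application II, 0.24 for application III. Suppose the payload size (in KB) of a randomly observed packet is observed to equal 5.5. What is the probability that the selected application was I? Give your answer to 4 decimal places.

Likelihoods f(5.5 | ·): I: 0.172414; II: 0; III: 0.243902.
Posterior ∝ prior × likelihood. Numerator for I: 0.41·0.172414 = 0.0706897.
Normalizing constant: 0.41·0.172414 + 0.35·0 + 0.24·0.243902 = 0.129226.
P(I | observation) = 0.0706897 / 0.129226 = 0.547022.

0.5470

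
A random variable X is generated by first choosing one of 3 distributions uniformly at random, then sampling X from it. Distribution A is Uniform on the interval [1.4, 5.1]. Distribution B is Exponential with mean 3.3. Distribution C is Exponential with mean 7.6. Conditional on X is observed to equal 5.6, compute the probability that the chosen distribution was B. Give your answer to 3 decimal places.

0.469

Likelihoods f(5.6 | ·): A: 0; B: 0.0555267; C: 0.0629767.
Posterior ∝ prior × likelihood. Numerator for B: 0.333333·0.0555267 = 0.0185089.
Normalizing constant: 0.333333·0 + 0.333333·0.0555267 + 0.333333·0.0629767 = 0.0395011.
P(B | observation) = 0.0185089 / 0.0395011 = 0.468566.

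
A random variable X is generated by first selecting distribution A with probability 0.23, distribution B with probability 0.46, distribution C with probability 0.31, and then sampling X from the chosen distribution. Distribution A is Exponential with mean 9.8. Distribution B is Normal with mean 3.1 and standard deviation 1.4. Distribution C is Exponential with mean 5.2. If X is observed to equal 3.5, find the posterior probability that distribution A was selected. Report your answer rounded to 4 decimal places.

0.0951

Likelihoods f(3.5 | ·): A: 0.0713952; B: 0.273562; C: 0.0981032.
Posterior ∝ prior × likelihood. Numerator for A: 0.23·0.0713952 = 0.0164209.
Normalizing constant: 0.23·0.0713952 + 0.46·0.273562 + 0.31·0.0981032 = 0.172671.
P(A | observation) = 0.0164209 / 0.172671 = 0.0950991.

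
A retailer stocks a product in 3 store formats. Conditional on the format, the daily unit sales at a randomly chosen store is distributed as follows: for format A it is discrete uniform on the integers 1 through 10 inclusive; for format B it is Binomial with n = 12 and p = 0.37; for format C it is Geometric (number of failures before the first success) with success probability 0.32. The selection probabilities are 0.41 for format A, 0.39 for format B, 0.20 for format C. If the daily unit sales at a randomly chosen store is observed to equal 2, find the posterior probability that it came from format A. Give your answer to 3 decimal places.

Likelihoods P(X=2 | ·): A: 0.1; B: 0.0889924; C: 0.147968.
Posterior ∝ prior × likelihood. Numerator for A: 0.41·0.1 = 0.041.
Normalizing constant: 0.41·0.1 + 0.39·0.0889924 + 0.2·0.147968 = 0.105301.
P(A | observation) = 0.041 / 0.105301 = 0.389361.

0.389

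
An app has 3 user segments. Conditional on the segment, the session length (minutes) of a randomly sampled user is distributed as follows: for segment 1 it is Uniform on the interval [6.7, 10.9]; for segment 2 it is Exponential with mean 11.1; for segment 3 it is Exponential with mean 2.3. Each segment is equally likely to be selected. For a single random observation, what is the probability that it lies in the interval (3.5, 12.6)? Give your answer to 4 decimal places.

0.5408

Conditional on each segment, P(3.5 < X < 12.6): 1: 1; 2: 0.40818; 3: 0.214155.
By total probability, P(3.5 < X < 12.6) = 0.333333·1 + 0.333333·0.40818 + 0.333333·0.214155 = 0.540778.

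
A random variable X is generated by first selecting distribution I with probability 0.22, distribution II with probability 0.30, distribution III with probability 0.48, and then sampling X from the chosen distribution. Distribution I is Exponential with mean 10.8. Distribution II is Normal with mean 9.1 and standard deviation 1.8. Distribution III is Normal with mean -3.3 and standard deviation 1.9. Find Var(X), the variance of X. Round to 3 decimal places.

Per component, I: μ=10.8, E[X²]=233.28; II: μ=9.1, E[X²]=86.05; III: μ=-3.3, E[X²]=14.5.
E[X] = 0.22·10.8 + 0.3·9.1 + 0.48·-3.3 = 3.522.
E[X²] = 0.22·233.28 + 0.3·86.05 + 0.48·14.5 = 84.0966.
Var(X) = E[X²] − (E[X])² = 84.0966 − 12.4045 = 71.6921.

71.692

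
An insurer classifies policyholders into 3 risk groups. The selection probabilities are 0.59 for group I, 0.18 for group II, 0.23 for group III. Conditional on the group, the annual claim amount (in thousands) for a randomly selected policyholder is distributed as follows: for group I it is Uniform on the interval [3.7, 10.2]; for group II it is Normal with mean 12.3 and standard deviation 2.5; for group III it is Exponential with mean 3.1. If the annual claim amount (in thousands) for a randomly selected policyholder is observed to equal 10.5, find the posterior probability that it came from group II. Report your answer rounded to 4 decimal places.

Likelihoods f(10.5 | ·): I: 0; II: 0.123141; III: 0.0109054.
Posterior ∝ prior × likelihood. Numerator for II: 0.18·0.123141 = 0.0221653.
Normalizing constant: 0.59·0 + 0.18·0.123141 + 0.23·0.0109054 = 0.0246735.
P(II | observation) = 0.0221653 / 0.0246735 = 0.898343.

0.8983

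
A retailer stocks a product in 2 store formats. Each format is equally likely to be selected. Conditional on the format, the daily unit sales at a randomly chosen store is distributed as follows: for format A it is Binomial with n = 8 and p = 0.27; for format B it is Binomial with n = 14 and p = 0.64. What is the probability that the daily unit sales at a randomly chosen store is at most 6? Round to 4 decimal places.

Conditional on each format, P(X ≤ 6): A: 0.999361; B: 0.087638.
By total probability, P(X ≤ 6) = 0.5·0.999361 + 0.5·0.087638 = 0.543499.

0.5435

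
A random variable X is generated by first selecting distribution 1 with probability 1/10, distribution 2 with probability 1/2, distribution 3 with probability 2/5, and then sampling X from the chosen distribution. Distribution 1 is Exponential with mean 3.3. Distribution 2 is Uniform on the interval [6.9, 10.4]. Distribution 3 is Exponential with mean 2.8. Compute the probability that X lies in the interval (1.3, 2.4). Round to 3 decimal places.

0.101

Conditional on each component, P(1.3 < X < 2.4): 1: 0.19117; 2: 0; 3: 0.204211.
By total probability, P(1.3 < X < 2.4) = 0.1·0.19117 + 0.5·0 + 0.4·0.204211 = 0.100801.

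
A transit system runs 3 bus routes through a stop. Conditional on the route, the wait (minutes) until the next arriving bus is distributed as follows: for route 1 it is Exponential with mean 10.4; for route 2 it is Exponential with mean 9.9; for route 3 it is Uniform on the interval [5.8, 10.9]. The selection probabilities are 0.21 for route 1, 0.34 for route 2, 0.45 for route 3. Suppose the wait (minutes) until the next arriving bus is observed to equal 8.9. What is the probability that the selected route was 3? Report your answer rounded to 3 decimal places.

0.796

Likelihoods f(8.9 | ·): 1: 0.0408612; 2: 0.0411091; 3: 0.196078.
Posterior ∝ prior × likelihood. Numerator for 3: 0.45·0.196078 = 0.0882353.
Normalizing constant: 0.21·0.0408612 + 0.34·0.0411091 + 0.45·0.196078 = 0.110793.
P(3 | observation) = 0.0882353 / 0.110793 = 0.796396.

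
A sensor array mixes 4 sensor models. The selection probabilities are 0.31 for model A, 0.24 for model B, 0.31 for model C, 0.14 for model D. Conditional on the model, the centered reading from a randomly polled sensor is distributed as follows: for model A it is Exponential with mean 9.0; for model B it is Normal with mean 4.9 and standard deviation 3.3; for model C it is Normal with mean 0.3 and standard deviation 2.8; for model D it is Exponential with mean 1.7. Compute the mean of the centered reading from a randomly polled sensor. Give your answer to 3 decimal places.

4.297

Component means — A: 9; B: 4.9; C: 0.3; D: 1.7.
E[X] = 0.31·9 + 0.24·4.9 + 0.31·0.3 + 0.14·1.7 = 4.297.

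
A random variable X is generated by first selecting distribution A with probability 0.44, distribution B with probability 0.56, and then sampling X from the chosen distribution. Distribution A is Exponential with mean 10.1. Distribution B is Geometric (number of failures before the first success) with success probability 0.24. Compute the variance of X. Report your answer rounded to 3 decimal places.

Per component, A: μ=10.1, E[X²]=204.02; B: μ=3.16667, E[X²]=23.2222.
E[X] = 0.44·10.1 + 0.56·3.16667 = 6.21733.
E[X²] = 0.44·204.02 + 0.56·23.2222 = 102.773.
Var(X) = E[X²] − (E[X])² = 102.773 − 38.6552 = 64.118.

64.118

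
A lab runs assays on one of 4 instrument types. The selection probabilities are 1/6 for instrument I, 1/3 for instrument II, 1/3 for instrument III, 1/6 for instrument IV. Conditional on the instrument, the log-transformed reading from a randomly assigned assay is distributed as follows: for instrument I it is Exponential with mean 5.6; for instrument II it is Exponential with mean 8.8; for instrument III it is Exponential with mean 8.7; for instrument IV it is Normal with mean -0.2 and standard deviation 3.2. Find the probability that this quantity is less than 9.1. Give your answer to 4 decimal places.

Conditional on each instrument, P(X < 9.1): I: 0.803088; II: 0.644451; III: 0.648652; IV: 0.998171.
By total probability, P(X < 9.1) = 0.166667·0.803088 + 0.333333·0.644451 + 0.333333·0.648652 + 0.166667·0.998171 = 0.731244.

0.7312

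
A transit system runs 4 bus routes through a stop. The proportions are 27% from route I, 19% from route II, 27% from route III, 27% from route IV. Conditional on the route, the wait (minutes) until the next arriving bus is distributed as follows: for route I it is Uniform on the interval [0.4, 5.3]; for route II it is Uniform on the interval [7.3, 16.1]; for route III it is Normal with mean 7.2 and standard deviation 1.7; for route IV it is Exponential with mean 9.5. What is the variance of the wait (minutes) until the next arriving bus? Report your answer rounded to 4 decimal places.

Per component, I: μ=2.85, E[X²]=10.1233; II: μ=11.7, E[X²]=143.343; III: μ=7.2, E[X²]=54.73; IV: μ=9.5, E[X²]=180.5.
E[X] = 0.27·2.85 + 0.19·11.7 + 0.27·7.2 + 0.27·9.5 = 7.5015.
E[X²] = 0.27·10.1233 + 0.19·143.343 + 0.27·54.73 + 0.27·180.5 = 93.4806.
Var(X) = E[X²] − (E[X])² = 93.4806 − 56.2725 = 37.2081.

37.2081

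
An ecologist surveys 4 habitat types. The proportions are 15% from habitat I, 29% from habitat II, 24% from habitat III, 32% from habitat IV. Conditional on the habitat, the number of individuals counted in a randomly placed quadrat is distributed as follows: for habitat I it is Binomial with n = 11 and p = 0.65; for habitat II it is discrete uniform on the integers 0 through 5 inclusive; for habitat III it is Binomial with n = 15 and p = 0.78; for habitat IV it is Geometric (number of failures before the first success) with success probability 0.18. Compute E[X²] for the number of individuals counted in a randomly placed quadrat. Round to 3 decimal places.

For each component E[X²] = Var + (mean)², giving I: 53.625; II: 9.16667; III: 139.464; IV: 46.0617.
Overall E[X²] = 0.15·53.625 + 0.29·9.16667 + 0.24·139.464 + 0.32·46.0617 = 58.9132.

58.913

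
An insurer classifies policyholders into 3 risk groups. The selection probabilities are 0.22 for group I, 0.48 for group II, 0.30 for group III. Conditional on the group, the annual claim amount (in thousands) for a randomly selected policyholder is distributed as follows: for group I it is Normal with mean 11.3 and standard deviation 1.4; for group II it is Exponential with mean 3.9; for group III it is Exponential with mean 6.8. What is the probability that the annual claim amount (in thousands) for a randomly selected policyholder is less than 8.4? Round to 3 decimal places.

Conditional on each group, P(X < 8.4): I: 0.0191594; II: 0.883963; III: 0.709251.
By total probability, P(X < 8.4) = 0.22·0.0191594 + 0.48·0.883963 + 0.3·0.709251 = 0.641293.

0.641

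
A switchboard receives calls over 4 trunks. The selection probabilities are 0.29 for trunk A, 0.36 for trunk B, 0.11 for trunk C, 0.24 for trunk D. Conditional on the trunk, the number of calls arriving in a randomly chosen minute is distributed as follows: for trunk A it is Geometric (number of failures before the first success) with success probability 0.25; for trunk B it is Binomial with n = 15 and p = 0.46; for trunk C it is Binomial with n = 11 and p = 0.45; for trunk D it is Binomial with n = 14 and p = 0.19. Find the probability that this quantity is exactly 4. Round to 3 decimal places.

Conditional on each trunk, P(X = 4): A: 0.0791016; B: 0.0695817; C: 0.206017; D: 0.158598.
By total probability, P(X = 4) = 0.29·0.0791016 + 0.36·0.0695817 + 0.11·0.206017 + 0.24·0.158598 = 0.108714.

0.109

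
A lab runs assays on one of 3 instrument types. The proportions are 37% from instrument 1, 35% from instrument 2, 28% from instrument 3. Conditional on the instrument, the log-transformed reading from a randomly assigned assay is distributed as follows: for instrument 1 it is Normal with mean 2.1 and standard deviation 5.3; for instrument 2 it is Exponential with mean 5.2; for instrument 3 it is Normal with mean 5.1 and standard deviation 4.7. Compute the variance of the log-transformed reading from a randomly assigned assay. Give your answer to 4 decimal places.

28.2204

Per component, 1: μ=2.1, E[X²]=32.5; 2: μ=5.2, E[X²]=54.08; 3: μ=5.1, E[X²]=48.1.
E[X] = 0.37·2.1 + 0.35·5.2 + 0.28·5.1 = 4.025.
E[X²] = 0.37·32.5 + 0.35·54.08 + 0.28·48.1 = 44.421.
Var(X) = E[X²] − (E[X])² = 44.421 − 16.2006 = 28.2204.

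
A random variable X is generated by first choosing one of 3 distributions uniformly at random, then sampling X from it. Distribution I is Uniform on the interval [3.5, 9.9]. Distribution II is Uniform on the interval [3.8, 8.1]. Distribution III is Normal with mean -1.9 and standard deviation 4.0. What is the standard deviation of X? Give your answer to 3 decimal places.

Per component, I: μ=6.7, E[X²]=48.3033; II: μ=5.95, E[X²]=36.9433; III: μ=-1.9, E[X²]=19.61.
E[X] = 0.333333·6.7 + 0.333333·5.95 + 0.333333·-1.9 = 3.58333.
E[X²] = 0.333333·48.3033 + 0.333333·36.9433 + 0.333333·19.61 = 34.9522.
Var(X) = E[X²] − (E[X])² = 34.9522 − 12.8403 = 22.1119.
SD(X) = √22.1119 = 4.70233.

4.702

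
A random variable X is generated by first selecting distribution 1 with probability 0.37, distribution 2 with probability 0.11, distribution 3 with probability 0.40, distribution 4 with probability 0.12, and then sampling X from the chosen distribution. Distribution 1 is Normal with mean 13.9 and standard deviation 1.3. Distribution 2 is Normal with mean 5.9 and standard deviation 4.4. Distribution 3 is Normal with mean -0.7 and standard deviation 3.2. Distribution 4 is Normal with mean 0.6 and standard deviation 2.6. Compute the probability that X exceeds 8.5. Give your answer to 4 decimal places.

0.4014

Conditional on each component, P(X > 8.5): 1: 0.999984; 2: 0.277291; 3: 0.00202014; 4: 0.00118895.
By total probability, P(X > 8.5) = 0.37·0.999984 + 0.11·0.277291 + 0.4·0.00202014 + 0.12·0.00118895 = 0.401447.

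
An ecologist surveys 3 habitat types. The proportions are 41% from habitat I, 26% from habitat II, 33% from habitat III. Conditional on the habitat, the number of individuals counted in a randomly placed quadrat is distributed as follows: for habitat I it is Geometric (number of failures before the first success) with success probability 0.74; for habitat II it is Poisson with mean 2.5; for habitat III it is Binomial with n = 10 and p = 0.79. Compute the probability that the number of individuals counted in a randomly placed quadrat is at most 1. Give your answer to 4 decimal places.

Conditional on each habitat, P(X ≤ 1): I: 0.9324; II: 0.287297; III: 6.44161e-06.
By total probability, P(X ≤ 1) = 0.41·0.9324 + 0.26·0.287297 + 0.33·6.44161e-06 = 0.456983.

0.4570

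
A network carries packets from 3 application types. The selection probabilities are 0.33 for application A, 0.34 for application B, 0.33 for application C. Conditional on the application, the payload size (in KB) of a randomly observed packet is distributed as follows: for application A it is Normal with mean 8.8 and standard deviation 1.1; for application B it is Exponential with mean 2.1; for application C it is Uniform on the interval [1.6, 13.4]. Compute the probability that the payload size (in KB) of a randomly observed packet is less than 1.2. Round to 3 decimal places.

Conditional on each application, P(X < 1.2): A: 2.43883e-12; B: 0.435282; C: 0.
By total probability, P(X < 1.2) = 0.33·2.43883e-12 + 0.34·0.435282 + 0.33·0 = 0.147996.

0.148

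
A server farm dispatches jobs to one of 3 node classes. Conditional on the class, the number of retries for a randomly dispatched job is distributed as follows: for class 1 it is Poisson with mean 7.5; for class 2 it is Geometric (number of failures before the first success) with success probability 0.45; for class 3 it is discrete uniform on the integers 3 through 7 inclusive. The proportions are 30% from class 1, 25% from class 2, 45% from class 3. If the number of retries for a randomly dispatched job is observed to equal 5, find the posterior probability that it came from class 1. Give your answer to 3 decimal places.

Likelihoods P(X=5 | ·): 1: 0.109375; 2: 0.0226478; 3: 0.2.
Posterior ∝ prior × likelihood. Numerator for 1: 0.3·0.109375 = 0.0328124.
Normalizing constant: 0.3·0.109375 + 0.25·0.0226478 + 0.45·0.2 = 0.128474.
P(1 | observation) = 0.0328124 / 0.128474 = 0.2554.

0.255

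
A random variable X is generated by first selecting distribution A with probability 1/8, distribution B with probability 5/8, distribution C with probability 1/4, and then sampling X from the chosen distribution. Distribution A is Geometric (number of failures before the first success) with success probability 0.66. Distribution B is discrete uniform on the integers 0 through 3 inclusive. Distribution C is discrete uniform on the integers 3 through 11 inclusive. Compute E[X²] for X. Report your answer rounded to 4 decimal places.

16.2349

For each component E[X²] = Var + (mean)², giving A: 1.04591; B: 3.5; C: 55.6667.
Overall E[X²] = 0.125·1.04591 + 0.625·3.5 + 0.25·55.6667 = 16.2349.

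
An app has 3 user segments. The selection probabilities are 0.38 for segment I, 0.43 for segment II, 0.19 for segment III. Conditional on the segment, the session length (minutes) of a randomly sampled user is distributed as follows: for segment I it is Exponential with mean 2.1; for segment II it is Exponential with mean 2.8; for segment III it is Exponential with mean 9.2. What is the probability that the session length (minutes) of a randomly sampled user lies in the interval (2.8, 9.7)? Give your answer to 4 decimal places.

0.3151

Conditional on each segment, P(2.8 < X < 9.7): I: 0.253735; II: 0.336584; III: 0.389185.
By total probability, P(2.8 < X < 9.7) = 0.38·0.253735 + 0.43·0.336584 + 0.19·0.389185 = 0.315096.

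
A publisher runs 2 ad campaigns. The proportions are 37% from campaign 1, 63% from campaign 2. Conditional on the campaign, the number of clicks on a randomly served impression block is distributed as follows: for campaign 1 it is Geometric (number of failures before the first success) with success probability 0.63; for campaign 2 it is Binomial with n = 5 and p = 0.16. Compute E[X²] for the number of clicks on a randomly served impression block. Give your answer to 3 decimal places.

1.299

For each component E[X²] = Var + (mean)², giving 1: 1.27715; 2: 1.312.
Overall E[X²] = 0.37·1.27715 + 0.63·1.312 = 1.2991.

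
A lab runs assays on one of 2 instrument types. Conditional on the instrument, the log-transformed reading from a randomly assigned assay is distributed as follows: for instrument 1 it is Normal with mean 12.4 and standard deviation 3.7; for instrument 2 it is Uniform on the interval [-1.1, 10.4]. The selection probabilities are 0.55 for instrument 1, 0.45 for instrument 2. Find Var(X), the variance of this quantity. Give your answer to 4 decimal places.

27.3543

Per component, 1: μ=12.4, E[X²]=167.45; 2: μ=4.65, E[X²]=32.6433.
E[X] = 0.55·12.4 + 0.45·4.65 = 8.9125.
E[X²] = 0.55·167.45 + 0.45·32.6433 = 106.787.
Var(X) = E[X²] − (E[X])² = 106.787 − 79.4327 = 27.3543.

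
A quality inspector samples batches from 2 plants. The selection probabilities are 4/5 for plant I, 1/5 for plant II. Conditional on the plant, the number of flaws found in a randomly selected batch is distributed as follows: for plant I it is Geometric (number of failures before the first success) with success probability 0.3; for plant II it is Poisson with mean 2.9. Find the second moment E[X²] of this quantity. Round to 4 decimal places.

12.8398

For each component E[X²] = Var + (mean)², giving I: 13.2222; II: 11.31.
Overall E[X²] = 0.8·13.2222 + 0.2·11.31 = 12.8398.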